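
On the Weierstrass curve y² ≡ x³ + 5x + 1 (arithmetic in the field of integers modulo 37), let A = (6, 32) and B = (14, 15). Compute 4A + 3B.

(28, 35)

First 4A:
Double-and-add on 4 = (100)₂. Start with A = (6, 32) for the leading 1-bit.
double: tangent at (6, 32): λ = (3·6² + 5)/(2·32) ≡ 2/27. 27⁻¹ ≡ 11 (mod 37), so λ ≡ 2·11 ≡ 22.
  x = λ² - 6 - 6 = 484 - 12 ≡ 28; y = λ·(6 - 28) - 32 ≡ 2. → (28, 2)
double: tangent at (28, 2): λ = (3·28² + 5)/(2·2) ≡ 26/4. 4⁻¹ ≡ 28 (mod 37) since 4·28 = 112 ≡ 1, so λ ≡ 26·28 ≡ 25.
  x = λ² - 28 - 28 = 625 - 56 ≡ 14; y = λ·(28 - 14) - 2 ≡ 15. → (14, 15)
4A = (14, 15).
Next 3B:
Repeated addition: build up to 3B.
2B: tangent at (14, 15): λ = (3·14² + 5)/(2·15) ≡ 1/30. 30⁻¹ ≡ 21 (mod 37), so λ ≡ 1·21 ≡ 21.
  x = λ² - 14 - 14 = 441 - 28 ≡ 6; y = λ·(14 - 6) - 15 ≡ 5. → (6, 5)
3B: (6, 5) + (14, 15). λ = (15 - 5)/(14 - 6) ≡ 10/8 mod 37. 8⁻¹ ≡ 14 (mod 37), so λ ≡ 29.
  x = λ² - 6 - 14 = 841 - 20 ≡ 7; y = λ·(6 - 7) - 5 ≡ 3. → (7, 3)
3B = (7, 3).
Finally 4A + 3B:
(14, 15) + (7, 3). λ = (3 - 15)/(7 - 14) ≡ 25/30 mod 37. 30⁻¹ ≡ 21 (mod 37), so λ ≡ 7.
  x = λ² - 14 - 7 = 49 - 21 ≡ 28; y = λ·(14 - 28) - 15 ≡ 35. → (28, 35)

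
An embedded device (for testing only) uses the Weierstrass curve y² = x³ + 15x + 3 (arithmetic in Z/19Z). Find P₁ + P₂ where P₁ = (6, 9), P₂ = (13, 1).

(6, 9) + (13, 1). λ = (1 - 9)/(13 - 6) ≡ 11/7 mod 19. 7⁻¹ ≡ 11 (mod 19), so λ ≡ 7.
  x = λ² - 6 - 13 = 49 - 19 ≡ 11; y = λ·(6 - 11) - 9 ≡ 13. → (11, 13)

(11, 13)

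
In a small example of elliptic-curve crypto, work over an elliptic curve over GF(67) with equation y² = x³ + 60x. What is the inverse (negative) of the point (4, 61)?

-(4, 61) = (4, -61 mod 67) = (4, 6).

(4, 6)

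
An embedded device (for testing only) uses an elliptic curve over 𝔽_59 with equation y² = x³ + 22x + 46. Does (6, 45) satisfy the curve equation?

no

y² = 45² ≡ 19; x³ + 22x + 46 = 394 ≡ 40 (mod 59). 19 ≠ 40.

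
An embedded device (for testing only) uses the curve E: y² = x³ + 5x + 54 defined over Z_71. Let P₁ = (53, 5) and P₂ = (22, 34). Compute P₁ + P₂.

(53, 5) + (22, 34). λ = (34 - 5)/(22 - 53) ≡ 29/40 mod 71. 40⁻¹ ≡ 16 (mod 71), so λ ≡ 38.
  x = λ² - 53 - 22 = 1444 - 75 ≡ 20; y = λ·(53 - 20) - 5 ≡ 42. → (20, 42)

(20, 42)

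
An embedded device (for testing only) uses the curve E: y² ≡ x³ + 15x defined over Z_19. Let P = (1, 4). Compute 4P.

Repeated addition: build up to 4P.
2P: tangent at (1, 4): λ = (3·1² + 15)/(2·4) ≡ 18/8. 8⁻¹ ≡ 12 (mod 19), so λ ≡ 18·12 ≡ 7.
  x = λ² - 1 - 1 = 49 - 2 ≡ 9; y = λ·(1 - 9) - 4 ≡ 16. → (9, 16)
3P: (9, 16) + (1, 4). λ = (4 - 16)/(1 - 9) ≡ 7/11 mod 19. 11⁻¹ ≡ 7 (mod 19) since 11·7 = 77 ≡ 1, so λ ≡ 11.
  x = λ² - 9 - 1 = 121 - 10 ≡ 16; y = λ·(9 - 16) - 16 ≡ 2. → (16, 2)
4P: (16, 2) + (1, 4). λ = (4 - 2)/(1 - 16) ≡ 2/4 mod 19. 4⁻¹ ≡ 5 (mod 19) since 4·5 = 20 ≡ 1, so λ ≡ 10.
  x = λ² - 16 - 1 = 100 - 17 ≡ 7; y = λ·(16 - 7) - 2 ≡ 12. → (7, 12)

(7, 12)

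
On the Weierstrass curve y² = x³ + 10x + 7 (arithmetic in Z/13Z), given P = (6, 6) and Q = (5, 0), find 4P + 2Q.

(8, 1)

First 4P:
Repeated addition: build up to 4P.
2P: tangent at (6, 6): λ = (3·6² + 10)/(2·6) ≡ 1/12. 12⁻¹ ≡ 12 (mod 13), so λ ≡ 1·12 ≡ 12.
  x = λ² - 6 - 6 = 144 - 12 ≡ 2; y = λ·(6 - 2) - 6 ≡ 3. → (2, 3)
3P: (2, 3) + (6, 6). λ = (6 - 3)/(6 - 2) ≡ 3/4 mod 13. 4⁻¹ ≡ 10 (mod 13), so λ ≡ 4.
  x = λ² - 2 - 6 = 16 - 8 ≡ 8; y = λ·(2 - 8) - 3 ≡ 12. → (8, 12)
4P: (8, 12) + (6, 6). λ = (6 - 12)/(6 - 8) ≡ 7/11 mod 13. 11⁻¹ ≡ 6 (mod 13), so λ ≡ 3.
  x = λ² - 8 - 6 = 9 - 14 ≡ 8; y = λ·(8 - 8) - 12 ≡ 1. → (8, 1)
4P = (8, 1).
Next 2Q:
Repeated addition: build up to 2Q.
2Q: (5, 0) + (5, 0): same x and y₁ ≡ -y₂, so the sum is the point at infinity.
2Q = the point at infinity.
Finally 4P + 2Q:
(8, 1) + the point at infinity = (8, 1) (identity).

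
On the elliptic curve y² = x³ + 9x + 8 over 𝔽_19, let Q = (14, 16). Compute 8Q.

(9, 1)

Repeated addition: build up to 8Q.
2Q: tangent at (14, 16): λ = (3·14² + 9)/(2·16) ≡ 8/13. 13⁻¹ ≡ 3 (mod 19), so λ ≡ 8·3 ≡ 5.
  x = λ² - 14 - 14 = 25 - 28 ≡ 16; y = λ·(14 - 16) - 16 ≡ 12. → (16, 12)
3Q: (16, 12) + (14, 16). λ = (16 - 12)/(14 - 16) ≡ 4/17 mod 19. 17⁻¹ ≡ 9 (mod 19) since 17·9 = 153 ≡ 1, so λ ≡ 17.
  x = λ² - 16 - 14 = 289 - 30 ≡ 12; y = λ·(16 - 12) - 12 ≡ 18. → (12, 18)
4Q: (12, 18) + (14, 16). λ = (16 - 18)/(14 - 12) ≡ 17/2 mod 19. 2⁻¹ ≡ 10 (mod 19) since 2·10 = 20 ≡ 1, so λ ≡ 18.
  x = λ² - 12 - 14 = 324 - 26 ≡ 13; y = λ·(12 - 13) - 18 ≡ 2. → (13, 2)
5Q: (13, 2) + (14, 16). λ = (16 - 2)/(14 - 13) ≡ 14/1 mod 19. 1⁻¹ ≡ 1 (mod 19), so λ ≡ 14.
  x = λ² - 13 - 14 = 196 - 27 ≡ 17; y = λ·(13 - 17) - 2 ≡ 18. → (17, 18)
6Q: (17, 18) + (14, 16). λ = (16 - 18)/(14 - 17) ≡ 17/16 mod 19. 16⁻¹ ≡ 6 (mod 19), so λ ≡ 7.
  x = λ² - 17 - 14 = 49 - 31 ≡ 18; y = λ·(17 - 18) - 18 ≡ 13. → (18, 13)
7Q: (18, 13) + (14, 16). λ = (16 - 13)/(14 - 18) ≡ 3/15 mod 19. 15⁻¹ ≡ 14 (mod 19), so λ ≡ 4.
  x = λ² - 18 - 14 = 16 - 32 ≡ 3; y = λ·(18 - 3) - 13 ≡ 9. → (3, 9)
8Q: (3, 9) + (14, 16). λ = (16 - 9)/(14 - 3) ≡ 7/11 mod 19. 11⁻¹ ≡ 7 (mod 19) since 11·7 = 77 ≡ 1, so λ ≡ 11.
  x = λ² - 3 - 14 = 121 - 17 ≡ 9; y = λ·(3 - 9) - 9 ≡ 1. → (9, 1)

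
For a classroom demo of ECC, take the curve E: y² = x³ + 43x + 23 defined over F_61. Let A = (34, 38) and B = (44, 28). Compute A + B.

(34, 38) + (44, 28). λ = (28 - 38)/(44 - 34) ≡ 51/10 mod 61. 10⁻¹ ≡ 55 (mod 61), so λ ≡ 60.
  x = λ² - 34 - 44 = 3600 - 78 ≡ 45; y = λ·(34 - 45) - 38 ≡ 34. → (45, 34)

(45, 34)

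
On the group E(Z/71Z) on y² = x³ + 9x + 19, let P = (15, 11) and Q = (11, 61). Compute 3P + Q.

First 3P:
Repeated addition: build up to 3P.
2P: tangent at (15, 11): λ = (3·15² + 9)/(2·11) ≡ 45/22. 22⁻¹ ≡ 42 (mod 71) since 22·42 = 924 ≡ 1, so λ ≡ 45·42 ≡ 44.
  x = λ² - 15 - 15 = 1936 - 30 ≡ 60; y = λ·(15 - 60) - 11 ≡ 68. → (60, 68)
3P: (60, 68) + (15, 11). λ = (11 - 68)/(15 - 60) ≡ 14/26 mod 71. 26⁻¹ ≡ 41 (mod 71), so λ ≡ 6.
  x = λ² - 60 - 15 = 36 - 75 ≡ 32; y = λ·(60 - 32) - 68 ≡ 29. → (32, 29)
3P = (32, 29).
Finally 3P + Q:
(32, 29) + (11, 61). λ = (61 - 29)/(11 - 32) ≡ 32/50 mod 71. 50⁻¹ ≡ 27 (mod 71) since 50·27 = 1350 ≡ 1, so λ ≡ 12.
  x = λ² - 32 - 11 = 144 - 43 ≡ 30; y = λ·(32 - 30) - 29 ≡ 66. → (30, 66)

(30, 66)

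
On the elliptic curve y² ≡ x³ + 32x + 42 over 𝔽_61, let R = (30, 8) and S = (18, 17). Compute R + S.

(30, 8) + (18, 17). λ = (17 - 8)/(18 - 30) ≡ 9/49 mod 61. 49⁻¹ ≡ 5 (mod 61), so λ ≡ 45.
  x = λ² - 30 - 18 = 2025 - 48 ≡ 25; y = λ·(30 - 25) - 8 ≡ 34. → (25, 34)

(25, 34)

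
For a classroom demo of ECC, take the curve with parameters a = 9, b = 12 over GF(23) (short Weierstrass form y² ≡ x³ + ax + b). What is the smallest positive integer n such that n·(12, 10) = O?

2P: tangent at (12, 10): λ = (3·12² + 9)/(2·10) ≡ 4/20. 20⁻¹ ≡ 15 (mod 23) since 20·15 = 300 ≡ 1, so λ ≡ 4·15 ≡ 14.
  x = λ² - 12 - 12 = 196 - 24 ≡ 11; y = λ·(12 - 11) - 10 ≡ 4. → (11, 4)
3P: (11, 4) + (12, 10). λ = (10 - 4)/(12 - 11) ≡ 6/1 mod 23. 1⁻¹ ≡ 1 (mod 23) since 1·1 = 1 ≡ 1, so λ ≡ 6.
  x = λ² - 11 - 12 = 36 - 23 ≡ 13; y = λ·(11 - 13) - 4 ≡ 7. → (13, 7)
4P: (13, 7) + (12, 10). λ = (10 - 7)/(12 - 13) ≡ 3/22 mod 23. 22⁻¹ ≡ 22 (mod 23) since 22·22 = 484 ≡ 1, so λ ≡ 20.
  x = λ² - 13 - 12 = 400 - 25 ≡ 7; y = λ·(13 - 7) - 7 ≡ 21. → (7, 21)
5P: (7, 21) + (12, 10). λ = (10 - 21)/(12 - 7) ≡ 12/5 mod 23. 5⁻¹ ≡ 14 (mod 23), so λ ≡ 7.
  x = λ² - 7 - 12 = 49 - 19 ≡ 7; y = λ·(7 - 7) - 21 ≡ 2. → (7, 2)
6P: (7, 2) + (12, 10). λ = (10 - 2)/(12 - 7) ≡ 8/5 mod 23. 5⁻¹ ≡ 14 (mod 23) since 5·14 = 70 ≡ 1, so λ ≡ 20.
  x = λ² - 7 - 12 = 400 - 19 ≡ 13; y = λ·(7 - 13) - 2 ≡ 16. → (13, 16)
7P: (13, 16) + (12, 10). λ = (10 - 16)/(12 - 13) ≡ 17/22 mod 23. 22⁻¹ ≡ 22 (mod 23), so λ ≡ 6.
  x = λ² - 13 - 12 = 36 - 25 ≡ 11; y = λ·(13 - 11) - 16 ≡ 19. → (11, 19)
8P: (11, 19) + (12, 10). λ = (10 - 19)/(12 - 11) ≡ 14/1 mod 23. 1⁻¹ ≡ 1 (mod 23), so λ ≡ 14.
  x = λ² - 11 - 12 = 196 - 23 ≡ 12; y = λ·(11 - 12) - 19 ≡ 13. → (12, 13)
9P: (12, 13) + (12, 10): same x and y₁ ≡ -y₂, so the sum is O.
9P = O, so the order is 9.

9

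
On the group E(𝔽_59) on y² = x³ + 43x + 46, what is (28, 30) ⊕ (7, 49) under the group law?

(28, 30) + (7, 49). λ = (49 - 30)/(7 - 28) ≡ 19/38 mod 59. 38⁻¹ ≡ 14 (mod 59) since 38·14 = 532 ≡ 1, so λ ≡ 30.
  x = λ² - 28 - 7 = 900 - 35 ≡ 39; y = λ·(28 - 39) - 30 ≡ 53. → (39, 53)

(39, 53)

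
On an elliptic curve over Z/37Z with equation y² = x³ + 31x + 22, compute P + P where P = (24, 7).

tangent at (24, 7): λ = (3·24² + 31)/(2·7) ≡ 20/14. 14⁻¹ ≡ 8 (mod 37) since 14·8 = 112 ≡ 1, so λ ≡ 20·8 ≡ 12.
  x = λ² - 24 - 24 = 144 - 48 ≡ 22; y = λ·(24 - 22) - 7 ≡ 17. → (22, 17)

(22, 17)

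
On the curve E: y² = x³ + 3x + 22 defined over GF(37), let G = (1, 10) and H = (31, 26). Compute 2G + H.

(1, 27)

First 2G:
Repeated addition: build up to 2G.
2G: tangent at (1, 10): λ = (3·1² + 3)/(2·10) ≡ 6/20. 20⁻¹ ≡ 13 (mod 37), so λ ≡ 6·13 ≡ 4.
  x = λ² - 1 - 1 = 16 - 2 ≡ 14; y = λ·(1 - 14) - 10 ≡ 12. → (14, 12)
2G = (14, 12).
Finally 2G + H:
(14, 12) + (31, 26). λ = (26 - 12)/(31 - 14) ≡ 14/17 mod 37. 17⁻¹ ≡ 24 (mod 37), so λ ≡ 3.
  x = λ² - 14 - 31 = 9 - 45 ≡ 1; y = λ·(14 - 1) - 12 ≡ 27. → (1, 27)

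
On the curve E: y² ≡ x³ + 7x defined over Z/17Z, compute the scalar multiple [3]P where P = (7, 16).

(10, 13)

Repeated addition: build up to 3P.
2P: tangent at (7, 16): λ = (3·7² + 7)/(2·16) ≡ 1/15. 15⁻¹ ≡ 8 (mod 17) since 15·8 = 120 ≡ 1, so λ ≡ 1·8 ≡ 8.
  x = λ² - 7 - 7 = 64 - 14 ≡ 16; y = λ·(7 - 16) - 16 ≡ 14. → (16, 14)
3P: (16, 14) + (7, 16). λ = (16 - 14)/(7 - 16) ≡ 2/8 mod 17. 8⁻¹ ≡ 15 (mod 17) since 8·15 = 120 ≡ 1, so λ ≡ 13.
  x = λ² - 16 - 7 = 169 - 23 ≡ 10; y = λ·(16 - 10) - 14 ≡ 13. → (10, 13)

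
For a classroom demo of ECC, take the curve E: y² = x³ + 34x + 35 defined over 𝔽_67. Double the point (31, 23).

(64, 24)

tangent at (31, 23): λ = (3·31² + 34)/(2·23) ≡ 36/46. 46⁻¹ ≡ 51 (mod 67) since 46·51 = 2346 ≡ 1, so λ ≡ 36·51 ≡ 27.
  x = λ² - 31 - 31 = 729 - 62 ≡ 64; y = λ·(31 - 64) - 23 ≡ 24. → (64, 24)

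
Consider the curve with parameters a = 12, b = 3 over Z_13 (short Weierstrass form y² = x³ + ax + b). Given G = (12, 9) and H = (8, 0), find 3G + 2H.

First 3G:
Repeated addition: build up to 3G.
2G: tangent at (12, 9): λ = (3·12² + 12)/(2·9) ≡ 2/5. 5⁻¹ ≡ 8 (mod 13) since 5·8 = 40 ≡ 1, so λ ≡ 2·8 ≡ 3.
  x = λ² - 12 - 12 = 9 - 24 ≡ 11; y = λ·(12 - 11) - 9 ≡ 7. → (11, 7)
3G: (11, 7) + (12, 9). λ = (9 - 7)/(12 - 11) ≡ 2/1 mod 13. 1⁻¹ ≡ 1 (mod 13), so λ ≡ 2.
  x = λ² - 11 - 12 = 4 - 23 ≡ 7; y = λ·(11 - 7) - 7 ≡ 1. → (7, 1)
3G = (7, 1).
Next 2H:
Repeated addition: build up to 2H.
2H: (8, 0) + (8, 0): same x and y₁ ≡ -y₂, so the sum is ∞.
2H = ∞.
Finally 3G + 2H:
(7, 1) + ∞ = (7, 1) (identity).

(7, 1)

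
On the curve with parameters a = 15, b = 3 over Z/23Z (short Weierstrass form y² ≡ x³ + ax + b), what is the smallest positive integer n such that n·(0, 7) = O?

2P: tangent at (0, 7): λ = (3·0² + 15)/(2·7) ≡ 15/14. 14⁻¹ ≡ 5 (mod 23), so λ ≡ 15·5 ≡ 6.
  x = λ² - 0 - 0 = 36 - 0 ≡ 13; y = λ·(0 - 13) - 7 ≡ 7. → (13, 7)
3P: (13, 7) + (0, 7). λ = (7 - 7)/(0 - 13) ≡ 0/10 mod 23. 10⁻¹ ≡ 7 (mod 23), so λ ≡ 0.
  x = λ² - 13 - 0 = 0 - 13 ≡ 10; y = λ·(13 - 10) - 7 ≡ 16. → (10, 16)
4P: (10, 16) + (0, 7). λ = (7 - 16)/(0 - 10) ≡ 14/13 mod 23. 13⁻¹ ≡ 16 (mod 23) since 13·16 = 208 ≡ 1, so λ ≡ 17.
  x = λ² - 10 - 0 = 289 - 10 ≡ 3; y = λ·(10 - 3) - 16 ≡ 11. → (3, 11)
5P: (3, 11) + (0, 7). λ = (7 - 11)/(0 - 3) ≡ 19/20 mod 23. 20⁻¹ ≡ 15 (mod 23), so λ ≡ 9.
  x = λ² - 3 - 0 = 81 - 3 ≡ 9; y = λ·(3 - 9) - 11 ≡ 4. → (9, 4)
6P: (9, 4) + (0, 7). λ = (7 - 4)/(0 - 9) ≡ 3/14 mod 23. 14⁻¹ ≡ 5 (mod 23) since 14·5 = 70 ≡ 1, so λ ≡ 15.
  x = λ² - 9 - 0 = 225 - 9 ≡ 9; y = λ·(9 - 9) - 4 ≡ 19. → (9, 19)
7P: (9, 19) + (0, 7). λ = (7 - 19)/(0 - 9) ≡ 11/14 mod 23. 14⁻¹ ≡ 5 (mod 23), so λ ≡ 9.
  x = λ² - 9 - 0 = 81 - 9 ≡ 3; y = λ·(9 - 3) - 19 ≡ 12. → (3, 12)
8P: (3, 12) + (0, 7). λ = (7 - 12)/(0 - 3) ≡ 18/20 mod 23. 20⁻¹ ≡ 15 (mod 23), so λ ≡ 17.
  x = λ² - 3 - 0 = 289 - 3 ≡ 10; y = λ·(3 - 10) - 12 ≡ 7. → (10, 7)
9P: (10, 7) + (0, 7). λ = (7 - 7)/(0 - 10) ≡ 0/13 mod 23. 13⁻¹ ≡ 16 (mod 23), so λ ≡ 0.
  x = λ² - 10 - 0 = 0 - 10 ≡ 13; y = λ·(10 - 13) - 7 ≡ 16. → (13, 16)
10P: (13, 16) + (0, 7). λ = (7 - 16)/(0 - 13) ≡ 14/10 mod 23. 10⁻¹ ≡ 7 (mod 23), so λ ≡ 6.
  x = λ² - 13 - 0 = 36 - 13 ≡ 0; y = λ·(13 - 0) - 16 ≡ 16. → (0, 16)
11P: (0, 16) + (0, 7): same x and y₁ ≡ -y₂, so the sum is O.
11P = O, so the order is 11.

11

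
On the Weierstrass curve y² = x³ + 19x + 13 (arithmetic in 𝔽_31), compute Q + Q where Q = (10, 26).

(27, 11)

tangent at (10, 26): λ = (3·10² + 19)/(2·26) ≡ 9/21. 21⁻¹ ≡ 3 (mod 31) since 21·3 = 63 ≡ 1, so λ ≡ 9·3 ≡ 27.
  x = λ² - 10 - 10 = 729 - 20 ≡ 27; y = λ·(10 - 27) - 26 ≡ 11. → (27, 11)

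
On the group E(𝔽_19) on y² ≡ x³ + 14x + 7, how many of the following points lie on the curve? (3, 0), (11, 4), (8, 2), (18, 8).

(3, 0): 0² ≡ 0, rhs ≡ 0 → on.
(11, 4): 4² ≡ 16, rhs ≡ 10 → off.
(8, 2): 2² ≡ 4, rhs ≡ 4 → on.
(18, 8): 8² ≡ 7, rhs ≡ 11 → off.

2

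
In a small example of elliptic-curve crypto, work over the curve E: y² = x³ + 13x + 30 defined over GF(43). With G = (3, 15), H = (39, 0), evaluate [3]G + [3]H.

(2, 35)

First 3G:
Repeated addition: build up to 3G.
2G: tangent at (3, 15): λ = (3·3² + 13)/(2·15) ≡ 40/30. 30⁻¹ ≡ 33 (mod 43) since 30·33 = 990 ≡ 1, so λ ≡ 40·33 ≡ 30.
  x = λ² - 3 - 3 = 900 - 6 ≡ 34; y = λ·(3 - 34) - 15 ≡ 1. → (34, 1)
3G: (34, 1) + (3, 15). λ = (15 - 1)/(3 - 34) ≡ 14/12 mod 43. 12⁻¹ ≡ 18 (mod 43), so λ ≡ 37.
  x = λ² - 34 - 3 = 1369 - 37 ≡ 42; y = λ·(34 - 42) - 1 ≡ 4. → (42, 4)
3G = (42, 4).
Next 3H:
Repeated addition: build up to 3H.
2H: (39, 0) + (39, 0): same x and y₁ ≡ -y₂, so the sum is the point at infinity.
3H: the point at infinity + (39, 0) = (39, 0) (identity).
3H = (39, 0).
Finally 3G + 3H:
(42, 4) + (39, 0). λ = (0 - 4)/(39 - 42) ≡ 39/40 mod 43. 40⁻¹ ≡ 14 (mod 43) since 40·14 = 560 ≡ 1, so λ ≡ 30.
  x = λ² - 42 - 39 = 900 - 81 ≡ 2; y = λ·(42 - 2) - 4 ≡ 35. → (2, 35)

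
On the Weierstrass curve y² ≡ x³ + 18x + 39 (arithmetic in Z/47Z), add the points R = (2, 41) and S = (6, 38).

(2, 41) + (6, 38). λ = (38 - 41)/(6 - 2) ≡ 44/4 mod 47. 4⁻¹ ≡ 12 (mod 47) since 4·12 = 48 ≡ 1, so λ ≡ 11.
  x = λ² - 2 - 6 = 121 - 8 ≡ 19; y = λ·(2 - 19) - 41 ≡ 7. → (19, 7)

(19, 7)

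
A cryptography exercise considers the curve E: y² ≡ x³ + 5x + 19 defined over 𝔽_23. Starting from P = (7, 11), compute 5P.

(16, 20)

Repeated addition: build up to 5P.
2P: tangent at (7, 11): λ = (3·7² + 5)/(2·11) ≡ 14/22. 22⁻¹ ≡ 22 (mod 23) since 22·22 = 484 ≡ 1, so λ ≡ 14·22 ≡ 9.
  x = λ² - 7 - 7 = 81 - 14 ≡ 21; y = λ·(7 - 21) - 11 ≡ 1. → (21, 1)
3P: (21, 1) + (7, 11). λ = (11 - 1)/(7 - 21) ≡ 10/9 mod 23. 9⁻¹ ≡ 18 (mod 23) since 9·18 = 162 ≡ 1, so λ ≡ 19.
  x = λ² - 21 - 7 = 361 - 28 ≡ 11; y = λ·(21 - 11) - 1 ≡ 5. → (11, 5)
4P: (11, 5) + (7, 11). λ = (11 - 5)/(7 - 11) ≡ 6/19 mod 23. 19⁻¹ ≡ 17 (mod 23), so λ ≡ 10.
  x = λ² - 11 - 7 = 100 - 18 ≡ 13; y = λ·(11 - 13) - 5 ≡ 21. → (13, 21)
5P: (13, 21) + (7, 11). λ = (11 - 21)/(7 - 13) ≡ 13/17 mod 23. 17⁻¹ ≡ 19 (mod 23), so λ ≡ 17.
  x = λ² - 13 - 7 = 289 - 20 ≡ 16; y = λ·(13 - 16) - 21 ≡ 20. → (16, 20)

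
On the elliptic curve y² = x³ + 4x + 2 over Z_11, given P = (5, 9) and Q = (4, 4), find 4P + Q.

(4, 7)

First 4P:
Double-and-add on 4 = (100)₂. Start with P = (5, 9) for the leading 1-bit.
double: tangent at (5, 9): λ = (3·5² + 4)/(2·9) ≡ 2/7. 7⁻¹ ≡ 8 (mod 11) since 7·8 = 56 ≡ 1, so λ ≡ 2·8 ≡ 5.
  x = λ² - 5 - 5 = 25 - 10 ≡ 4; y = λ·(5 - 4) - 9 ≡ 7. → (4, 7)
double: tangent at (4, 7): λ = (3·4² + 4)/(2·7) ≡ 8/3. 3⁻¹ ≡ 4 (mod 11), so λ ≡ 8·4 ≡ 10.
  x = λ² - 4 - 4 = 100 - 8 ≡ 4; y = λ·(4 - 4) - 7 ≡ 4. → (4, 4)
4P = (4, 4).
Finally 4P + Q:
tangent at (4, 4): λ = (3·4² + 4)/(2·4) ≡ 8/8. 8⁻¹ ≡ 7 (mod 11), so λ ≡ 8·7 ≡ 1.
  x = λ² - 4 - 4 = 1 - 8 ≡ 4; y = λ·(4 - 4) - 4 ≡ 7. → (4, 7)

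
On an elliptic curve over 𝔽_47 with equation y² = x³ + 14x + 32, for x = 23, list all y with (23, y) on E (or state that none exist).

x³ + 14x + 32 = 12521 ≡ 19 (mod 47).
19 is a non-residue mod 47; no y exists.

none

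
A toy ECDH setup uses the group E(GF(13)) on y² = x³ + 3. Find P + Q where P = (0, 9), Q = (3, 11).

(9, 11)

(0, 9) + (3, 11). λ = (11 - 9)/(3 - 0) ≡ 2/3 mod 13. 3⁻¹ ≡ 9 (mod 13), so λ ≡ 5.
  x = λ² - 0 - 3 = 25 - 3 ≡ 9; y = λ·(0 - 9) - 9 ≡ 11. → (9, 11)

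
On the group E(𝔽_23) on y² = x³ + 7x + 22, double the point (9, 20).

tangent at (9, 20): λ = (3·9² + 7)/(2·20) ≡ 20/17. 17⁻¹ ≡ 19 (mod 23), so λ ≡ 20·19 ≡ 12.
  x = λ² - 9 - 9 = 144 - 18 ≡ 11; y = λ·(9 - 11) - 20 ≡ 2. → (11, 2)

(11, 2)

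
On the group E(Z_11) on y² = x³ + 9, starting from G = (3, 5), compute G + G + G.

(9, 10)

Repeated addition: build up to 3G.
2G: tangent at (3, 5): λ = (3·3² + 0)/(2·5) ≡ 5/10. 10⁻¹ ≡ 10 (mod 11) since 10·10 = 100 ≡ 1, so λ ≡ 5·10 ≡ 6.
  x = λ² - 3 - 3 = 36 - 6 ≡ 8; y = λ·(3 - 8) - 5 ≡ 9. → (8, 9)
3G: (8, 9) + (3, 5). λ = (5 - 9)/(3 - 8) ≡ 7/6 mod 11. 6⁻¹ ≡ 2 (mod 11) since 6·2 = 12 ≡ 1, so λ ≡ 3.
  x = λ² - 8 - 3 = 9 - 11 ≡ 9; y = λ·(8 - 9) - 9 ≡ 10. → (9, 10)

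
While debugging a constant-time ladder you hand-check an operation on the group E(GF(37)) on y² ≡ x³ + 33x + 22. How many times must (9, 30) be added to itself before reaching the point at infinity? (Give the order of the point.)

2P: tangent at (9, 30): λ = (3·9² + 33)/(2·30) ≡ 17/23. 23⁻¹ ≡ 29 (mod 37), so λ ≡ 17·29 ≡ 12.
  x = λ² - 9 - 9 = 144 - 18 ≡ 15; y = λ·(9 - 15) - 30 ≡ 9. → (15, 9)
3P: (15, 9) + (9, 30). λ = (30 - 9)/(9 - 15) ≡ 21/31 mod 37. 31⁻¹ ≡ 6 (mod 37), so λ ≡ 15.
  x = λ² - 15 - 9 = 225 - 24 ≡ 16; y = λ·(15 - 16) - 9 ≡ 13. → (16, 13)
4P: (16, 13) + (9, 30). λ = (30 - 13)/(9 - 16) ≡ 17/30 mod 37. 30⁻¹ ≡ 21 (mod 37) since 30·21 = 630 ≡ 1, so λ ≡ 24.
  x = λ² - 16 - 9 = 576 - 25 ≡ 33; y = λ·(16 - 33) - 13 ≡ 23. → (33, 23)
5P: (33, 23) + (9, 30). λ = (30 - 23)/(9 - 33) ≡ 7/13 mod 37. 13⁻¹ ≡ 20 (mod 37), so λ ≡ 29.
  x = λ² - 33 - 9 = 841 - 42 ≡ 22; y = λ·(33 - 22) - 23 ≡ 0. → (22, 0)
6P: (22, 0) + (9, 30). λ = (30 - 0)/(9 - 22) ≡ 30/24 mod 37. 24⁻¹ ≡ 17 (mod 37), so λ ≡ 29.
  x = λ² - 22 - 9 = 841 - 31 ≡ 33; y = λ·(22 - 33) - 0 ≡ 14. → (33, 14)
7P: (33, 14) + (9, 30). λ = (30 - 14)/(9 - 33) ≡ 16/13 mod 37. 13⁻¹ ≡ 20 (mod 37), so λ ≡ 24.
  x = λ² - 33 - 9 = 576 - 42 ≡ 16; y = λ·(33 - 16) - 14 ≡ 24. → (16, 24)
8P: (16, 24) + (9, 30). λ = (30 - 24)/(9 - 16) ≡ 6/30 mod 37. 30⁻¹ ≡ 21 (mod 37), so λ ≡ 15.
  x = λ² - 16 - 9 = 225 - 25 ≡ 15; y = λ·(16 - 15) - 24 ≡ 28. → (15, 28)
9P: (15, 28) + (9, 30). λ = (30 - 28)/(9 - 15) ≡ 2/31 mod 37. 31⁻¹ ≡ 6 (mod 37) since 31·6 = 186 ≡ 1, so λ ≡ 12.
  x = λ² - 15 - 9 = 144 - 24 ≡ 9; y = λ·(15 - 9) - 28 ≡ 7. → (9, 7)
10P: (9, 7) + (9, 30): same x and y₁ ≡ -y₂, so the sum is the point at infinity.
10P = the point at infinity, so the order is 10.

10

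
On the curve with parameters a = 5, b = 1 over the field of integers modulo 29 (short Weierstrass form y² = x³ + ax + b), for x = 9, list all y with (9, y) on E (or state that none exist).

none

x³ + 5x + 1 = 775 ≡ 21 (mod 29).
21 is a non-residue mod 29; no y exists.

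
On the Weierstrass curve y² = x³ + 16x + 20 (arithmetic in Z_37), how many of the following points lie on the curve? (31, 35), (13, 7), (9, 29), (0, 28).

1

(31, 35): 35² ≡ 4, rhs ≡ 4 → on.
(13, 7): 7² ≡ 12, rhs ≡ 20 → off.
(9, 29): 29² ≡ 27, rhs ≡ 5 → off.
(0, 28): 28² ≡ 7, rhs ≡ 20 → off.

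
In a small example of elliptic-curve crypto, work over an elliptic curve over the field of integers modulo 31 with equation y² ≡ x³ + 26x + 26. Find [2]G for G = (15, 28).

(5, 23)

tangent at (15, 28): λ = (3·15² + 26)/(2·28) ≡ 19/25. 25⁻¹ ≡ 5 (mod 31), so λ ≡ 19·5 ≡ 2.
  x = λ² - 15 - 15 = 4 - 30 ≡ 5; y = λ·(15 - 5) - 28 ≡ 23. → (5, 23)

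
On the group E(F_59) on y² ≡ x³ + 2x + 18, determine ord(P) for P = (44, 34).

2P: tangent at (44, 34): λ = (3·44² + 2)/(2·34) ≡ 28/9. 9⁻¹ ≡ 46 (mod 59), so λ ≡ 28·46 ≡ 49.
  x = λ² - 44 - 44 = 2401 - 88 ≡ 12; y = λ·(44 - 12) - 34 ≡ 0. → (12, 0)
3P: (12, 0) + (44, 34). λ = (34 - 0)/(44 - 12) ≡ 34/32 mod 59. 32⁻¹ ≡ 24 (mod 59), so λ ≡ 49.
  x = λ² - 12 - 44 = 2401 - 56 ≡ 44; y = λ·(12 - 44) - 0 ≡ 25. → (44, 25)
4P: (44, 25) + (44, 34): same x and y₁ ≡ -y₂, so the sum is the point at infinity.
4P = the point at infinity, so the order is 4.

4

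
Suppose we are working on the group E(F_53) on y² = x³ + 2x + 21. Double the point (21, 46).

(11, 7)

tangent at (21, 46): λ = (3·21² + 2)/(2·46) ≡ 0/39. 39⁻¹ ≡ 34 (mod 53), so λ ≡ 0·34 ≡ 0.
  x = λ² - 21 - 21 = 0 - 42 ≡ 11; y = λ·(21 - 11) - 46 ≡ 7. → (11, 7)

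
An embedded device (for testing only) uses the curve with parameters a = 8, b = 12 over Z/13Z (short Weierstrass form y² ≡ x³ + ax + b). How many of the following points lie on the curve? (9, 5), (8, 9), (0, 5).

2

(9, 5): 5² ≡ 12, rhs ≡ 7 → off.
(8, 9): 9² ≡ 3, rhs ≡ 3 → on.
(0, 5): 5² ≡ 12, rhs ≡ 12 → on.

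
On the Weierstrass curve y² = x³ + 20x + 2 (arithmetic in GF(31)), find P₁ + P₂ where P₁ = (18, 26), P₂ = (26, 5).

(18, 26) + (26, 5). λ = (5 - 26)/(26 - 18) ≡ 10/8 mod 31. 8⁻¹ ≡ 4 (mod 31), so λ ≡ 9.
  x = λ² - 18 - 26 = 81 - 44 ≡ 6; y = λ·(18 - 6) - 26 ≡ 20. → (6, 20)

(6, 20)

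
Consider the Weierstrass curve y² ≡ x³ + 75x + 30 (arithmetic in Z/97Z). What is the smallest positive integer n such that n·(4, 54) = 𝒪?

3

2P: tangent at (4, 54): λ = (3·4² + 75)/(2·54) ≡ 26/11. 11⁻¹ ≡ 53 (mod 97), so λ ≡ 26·53 ≡ 20.
  x = λ² - 4 - 4 = 400 - 8 ≡ 4; y = λ·(4 - 4) - 54 ≡ 43. → (4, 43)
3P: (4, 43) + (4, 54): same x and y₁ ≡ -y₂, so the sum is 𝒪.
3P = 𝒪, so the order is 3.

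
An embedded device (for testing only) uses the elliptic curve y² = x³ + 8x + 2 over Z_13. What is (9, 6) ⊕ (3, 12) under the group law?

(2, 0)

(9, 6) + (3, 12). λ = (12 - 6)/(3 - 9) ≡ 6/7 mod 13. 7⁻¹ ≡ 2 (mod 13), so λ ≡ 12.
  x = λ² - 9 - 3 = 144 - 12 ≡ 2; y = λ·(9 - 2) - 6 ≡ 0. → (2, 0)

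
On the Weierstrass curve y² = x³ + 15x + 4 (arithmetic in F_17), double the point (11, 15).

tangent at (11, 15): λ = (3·11² + 15)/(2·15) ≡ 4/13. 13⁻¹ ≡ 4 (mod 17), so λ ≡ 4·4 ≡ 16.
  x = λ² - 11 - 11 = 256 - 22 ≡ 13; y = λ·(11 - 13) - 15 ≡ 4. → (13, 4)

(13, 4)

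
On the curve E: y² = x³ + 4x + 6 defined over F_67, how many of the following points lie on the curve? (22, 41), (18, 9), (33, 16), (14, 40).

(22, 41): 41² ≡ 6, rhs ≡ 22 → off.
(18, 9): 9² ≡ 14, rhs ≡ 14 → on.
(33, 16): 16² ≡ 55, rhs ≡ 29 → off.
(14, 40): 40² ≡ 59, rhs ≡ 59 → on.

2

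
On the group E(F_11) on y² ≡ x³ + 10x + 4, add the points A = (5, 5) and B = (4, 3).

(5, 5) + (4, 3). λ = (3 - 5)/(4 - 5) ≡ 9/10 mod 11. 10⁻¹ ≡ 10 (mod 11), so λ ≡ 2.
  x = λ² - 5 - 4 = 4 - 9 ≡ 6; y = λ·(5 - 6) - 5 ≡ 4. → (6, 4)

(6, 4)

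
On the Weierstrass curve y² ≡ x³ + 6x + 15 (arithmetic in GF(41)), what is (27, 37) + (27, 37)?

tangent at (27, 37): λ = (3·27² + 6)/(2·37) ≡ 20/33. 33⁻¹ ≡ 5 (mod 41), so λ ≡ 20·5 ≡ 18.
  x = λ² - 27 - 27 = 324 - 54 ≡ 24; y = λ·(27 - 24) - 37 ≡ 17. → (24, 17)

(24, 17)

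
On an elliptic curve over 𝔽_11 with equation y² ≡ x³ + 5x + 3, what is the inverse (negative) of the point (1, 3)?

-(1, 3) = (1, -3 mod 11) = (1, 8).

(1, 8)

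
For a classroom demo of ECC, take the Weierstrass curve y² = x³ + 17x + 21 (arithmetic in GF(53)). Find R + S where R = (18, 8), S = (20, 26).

(43, 32)

(18, 8) + (20, 26). λ = (26 - 8)/(20 - 18) ≡ 18/2 mod 53. 2⁻¹ ≡ 27 (mod 53), so λ ≡ 9.
  x = λ² - 18 - 20 = 81 - 38 ≡ 43; y = λ·(18 - 43) - 8 ≡ 32. → (43, 32)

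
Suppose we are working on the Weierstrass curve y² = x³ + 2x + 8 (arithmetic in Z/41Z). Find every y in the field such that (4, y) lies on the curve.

x³ + 2x + 8 = 80 ≡ 39 (mod 41).
Square roots of 39 mod 41: 11 and 30 (since 11² = 121 ≡ 39).

11, 30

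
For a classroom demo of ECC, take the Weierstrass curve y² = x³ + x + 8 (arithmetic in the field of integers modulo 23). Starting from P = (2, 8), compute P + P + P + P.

(7, 6)

Double-and-add on 4 = (100)₂. Start with P = (2, 8) for the leading 1-bit.
double: tangent at (2, 8): λ = (3·2² + 1)/(2·8) ≡ 13/16. 16⁻¹ ≡ 13 (mod 23) since 16·13 = 208 ≡ 1, so λ ≡ 13·13 ≡ 8.
  x = λ² - 2 - 2 = 64 - 4 ≡ 14; y = λ·(2 - 14) - 8 ≡ 11. → (14, 11)
double: tangent at (14, 11): λ = (3·14² + 1)/(2·11) ≡ 14/22. 22⁻¹ ≡ 22 (mod 23) since 22·22 = 484 ≡ 1, so λ ≡ 14·22 ≡ 9.
  x = λ² - 14 - 14 = 81 - 28 ≡ 7; y = λ·(14 - 7) - 11 ≡ 6. → (7, 6)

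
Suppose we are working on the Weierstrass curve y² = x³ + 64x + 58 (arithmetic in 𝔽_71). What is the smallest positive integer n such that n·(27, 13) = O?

2P: tangent at (27, 13): λ = (3·27² + 64)/(2·13) ≡ 50/26. 26⁻¹ ≡ 41 (mod 71), so λ ≡ 50·41 ≡ 62.
  x = λ² - 27 - 27 = 3844 - 54 ≡ 27; y = λ·(27 - 27) - 13 ≡ 58. → (27, 58)
3P: (27, 58) + (27, 13): same x and y₁ ≡ -y₂, so the sum is O.
3P = O, so the order is 3.

3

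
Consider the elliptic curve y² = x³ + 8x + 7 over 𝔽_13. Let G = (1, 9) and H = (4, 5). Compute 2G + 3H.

(4, 8)

First 2G:
Repeated addition: build up to 2G.
2G: tangent at (1, 9): λ = (3·1² + 8)/(2·9) ≡ 11/5. 5⁻¹ ≡ 8 (mod 13), so λ ≡ 11·8 ≡ 10.
  x = λ² - 1 - 1 = 100 - 2 ≡ 7; y = λ·(1 - 7) - 9 ≡ 9. → (7, 9)
2G = (7, 9).
Next 3H:
Repeated addition: build up to 3H.
2H: tangent at (4, 5): λ = (3·4² + 8)/(2·5) ≡ 4/10. 10⁻¹ ≡ 4 (mod 13) since 10·4 = 40 ≡ 1, so λ ≡ 4·4 ≡ 3.
  x = λ² - 4 - 4 = 9 - 8 ≡ 1; y = λ·(4 - 1) - 5 ≡ 4. → (1, 4)
3H: (1, 4) + (4, 5). λ = (5 - 4)/(4 - 1) ≡ 1/3 mod 13. 3⁻¹ ≡ 9 (mod 13), so λ ≡ 9.
  x = λ² - 1 - 4 = 81 - 5 ≡ 11; y = λ·(1 - 11) - 4 ≡ 10. → (11, 10)
3H = (11, 10).
Finally 2G + 3H:
(7, 9) + (11, 10). λ = (10 - 9)/(11 - 7) ≡ 1/4 mod 13. 4⁻¹ ≡ 10 (mod 13) since 4·10 = 40 ≡ 1, so λ ≡ 10.
  x = λ² - 7 - 11 = 100 - 18 ≡ 4; y = λ·(7 - 4) - 9 ≡ 8. → (4, 8)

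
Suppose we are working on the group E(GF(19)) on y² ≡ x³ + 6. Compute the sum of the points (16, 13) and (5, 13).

(16, 13) + (5, 13). λ = (13 - 13)/(5 - 16) ≡ 0/8 mod 19. 8⁻¹ ≡ 12 (mod 19) since 8·12 = 96 ≡ 1, so λ ≡ 0.
  x = λ² - 16 - 5 = 0 - 21 ≡ 17; y = λ·(16 - 17) - 13 ≡ 6. → (17, 6)

(17, 6)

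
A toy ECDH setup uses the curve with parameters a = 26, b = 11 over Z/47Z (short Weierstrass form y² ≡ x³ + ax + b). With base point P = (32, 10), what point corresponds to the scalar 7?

Repeated addition: build up to 7P.
2P: tangent at (32, 10): λ = (3·32² + 26)/(2·10) ≡ 43/20. 20⁻¹ ≡ 40 (mod 47) since 20·40 = 800 ≡ 1, so λ ≡ 43·40 ≡ 28.
  x = λ² - 32 - 32 = 784 - 64 ≡ 15; y = λ·(32 - 15) - 10 ≡ 43. → (15, 43)
3P: (15, 43) + (32, 10). λ = (10 - 43)/(32 - 15) ≡ 14/17 mod 47. 17⁻¹ ≡ 36 (mod 47) since 17·36 = 612 ≡ 1, so λ ≡ 34.
  x = λ² - 15 - 32 = 1156 - 47 ≡ 28; y = λ·(15 - 28) - 43 ≡ 32. → (28, 32)
4P: (28, 32) + (32, 10). λ = (10 - 32)/(32 - 28) ≡ 25/4 mod 47. 4⁻¹ ≡ 12 (mod 47), so λ ≡ 18.
  x = λ² - 28 - 32 = 324 - 60 ≡ 29; y = λ·(28 - 29) - 32 ≡ 44. → (29, 44)
5P: (29, 44) + (32, 10). λ = (10 - 44)/(32 - 29) ≡ 13/3 mod 47. 3⁻¹ ≡ 16 (mod 47), so λ ≡ 20.
  x = λ² - 29 - 32 = 400 - 61 ≡ 10; y = λ·(29 - 10) - 44 ≡ 7. → (10, 7)
6P: (10, 7) + (32, 10). λ = (10 - 7)/(32 - 10) ≡ 3/22 mod 47. 22⁻¹ ≡ 15 (mod 47), so λ ≡ 45.
  x = λ² - 10 - 32 = 2025 - 42 ≡ 9; y = λ·(10 - 9) - 7 ≡ 38. → (9, 38)
7P: (9, 38) + (32, 10). λ = (10 - 38)/(32 - 9) ≡ 19/23 mod 47. 23⁻¹ ≡ 45 (mod 47), so λ ≡ 9.
  x = λ² - 9 - 32 = 81 - 41 ≡ 40; y = λ·(9 - 40) - 38 ≡ 12. → (40, 12)

(40, 12)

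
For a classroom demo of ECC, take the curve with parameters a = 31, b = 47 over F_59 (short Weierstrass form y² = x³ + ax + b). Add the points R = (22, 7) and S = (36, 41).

(22, 7) + (36, 41). λ = (41 - 7)/(36 - 22) ≡ 34/14 mod 59. 14⁻¹ ≡ 38 (mod 59), so λ ≡ 53.
  x = λ² - 22 - 36 = 2809 - 58 ≡ 37; y = λ·(22 - 37) - 7 ≡ 24. → (37, 24)

(37, 24)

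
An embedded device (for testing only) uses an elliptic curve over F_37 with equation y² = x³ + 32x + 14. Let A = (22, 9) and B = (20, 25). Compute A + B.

(22, 9) + (20, 25). λ = (25 - 9)/(20 - 22) ≡ 16/35 mod 37. 35⁻¹ ≡ 18 (mod 37), so λ ≡ 29.
  x = λ² - 22 - 20 = 841 - 42 ≡ 22; y = λ·(22 - 22) - 9 ≡ 28. → (22, 28)

(22, 28)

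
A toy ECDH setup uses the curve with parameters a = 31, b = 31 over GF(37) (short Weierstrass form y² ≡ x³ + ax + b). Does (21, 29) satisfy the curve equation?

yes

y² = 29² ≡ 27; x³ + 31x + 31 = 9943 ≡ 27 (mod 37). 27 = 27.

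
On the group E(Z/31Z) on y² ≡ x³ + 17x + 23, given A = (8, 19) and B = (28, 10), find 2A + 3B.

(28, 21)

First 2A:
Repeated addition: build up to 2A.
2A: tangent at (8, 19): λ = (3·8² + 17)/(2·19) ≡ 23/7. 7⁻¹ ≡ 9 (mod 31), so λ ≡ 23·9 ≡ 21.
  x = λ² - 8 - 8 = 441 - 16 ≡ 22; y = λ·(8 - 22) - 19 ≡ 28. → (22, 28)
2A = (22, 28).
Next 3B:
Repeated addition: build up to 3B.
2B: tangent at (28, 10): λ = (3·28² + 17)/(2·10) ≡ 13/20. 20⁻¹ ≡ 14 (mod 31) since 20·14 = 280 ≡ 1, so λ ≡ 13·14 ≡ 27.
  x = λ² - 28 - 28 = 729 - 56 ≡ 22; y = λ·(28 - 22) - 10 ≡ 28. → (22, 28)
3B: (22, 28) + (28, 10). λ = (10 - 28)/(28 - 22) ≡ 13/6 mod 31. 6⁻¹ ≡ 26 (mod 31) since 6·26 = 156 ≡ 1, so λ ≡ 28.
  x = λ² - 22 - 28 = 784 - 50 ≡ 21; y = λ·(22 - 21) - 28 ≡ 0. → (21, 0)
3B = (21, 0).
Finally 2A + 3B:
(22, 28) + (21, 0). λ = (0 - 28)/(21 - 22) ≡ 3/30 mod 31. 30⁻¹ ≡ 30 (mod 31) since 30·30 = 900 ≡ 1, so λ ≡ 28.
  x = λ² - 22 - 21 = 784 - 43 ≡ 28; y = λ·(22 - 28) - 28 ≡ 21. → (28, 21)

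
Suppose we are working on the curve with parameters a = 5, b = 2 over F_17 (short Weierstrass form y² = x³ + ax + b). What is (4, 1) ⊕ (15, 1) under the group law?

(4, 1) + (15, 1). λ = (1 - 1)/(15 - 4) ≡ 0/11 mod 17. 11⁻¹ ≡ 14 (mod 17) since 11·14 = 154 ≡ 1, so λ ≡ 0.
  x = λ² - 4 - 15 = 0 - 19 ≡ 15; y = λ·(4 - 15) - 1 ≡ 16. → (15, 16)

(15, 16)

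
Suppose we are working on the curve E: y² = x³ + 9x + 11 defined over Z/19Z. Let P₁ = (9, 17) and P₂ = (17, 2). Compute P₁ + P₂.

(9, 17) + (17, 2). λ = (2 - 17)/(17 - 9) ≡ 4/8 mod 19. 8⁻¹ ≡ 12 (mod 19) since 8·12 = 96 ≡ 1, so λ ≡ 10.
  x = λ² - 9 - 17 = 100 - 26 ≡ 17; y = λ·(9 - 17) - 17 ≡ 17. → (17, 17)

(17, 17)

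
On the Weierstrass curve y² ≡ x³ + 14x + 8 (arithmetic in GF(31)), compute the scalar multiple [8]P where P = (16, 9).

O

Double-and-add on 8 = (1000)₂. Start with P = (16, 9) for the leading 1-bit.
double: tangent at (16, 9): λ = (3·16² + 14)/(2·9) ≡ 7/18. 18⁻¹ ≡ 19 (mod 31), so λ ≡ 7·19 ≡ 9.
  x = λ² - 16 - 16 = 81 - 32 ≡ 18; y = λ·(16 - 18) - 9 ≡ 4. → (18, 4)
double: tangent at (18, 4): λ = (3·18² + 14)/(2·4) ≡ 25/8. 8⁻¹ ≡ 4 (mod 31) since 8·4 = 32 ≡ 1, so λ ≡ 25·4 ≡ 7.
  x = λ² - 18 - 18 = 49 - 36 ≡ 13; y = λ·(18 - 13) - 4 ≡ 0. → (13, 0)
double: (13, 0) + (13, 0): same x and y₁ ≡ -y₂, so the sum is the point at infinity.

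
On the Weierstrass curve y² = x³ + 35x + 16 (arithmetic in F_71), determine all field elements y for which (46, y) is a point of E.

none

x³ + 35x + 16 = 98962 ≡ 59 (mod 71).
59 is a non-residue mod 71; no y exists.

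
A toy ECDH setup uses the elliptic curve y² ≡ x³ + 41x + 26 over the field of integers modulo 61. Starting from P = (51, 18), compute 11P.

(21, 49)

Repeated addition: build up to 11P.
2P: tangent at (51, 18): λ = (3·51² + 41)/(2·18) ≡ 36/36. 36⁻¹ ≡ 39 (mod 61), so λ ≡ 36·39 ≡ 1.
  x = λ² - 51 - 51 = 1 - 102 ≡ 21; y = λ·(51 - 21) - 18 ≡ 12. → (21, 12)
3P: (21, 12) + (51, 18). λ = (18 - 12)/(51 - 21) ≡ 6/30 mod 61. 30⁻¹ ≡ 59 (mod 61), so λ ≡ 49.
  x = λ² - 21 - 51 = 2401 - 72 ≡ 11; y = λ·(21 - 11) - 12 ≡ 51. → (11, 51)
4P: (11, 51) + (51, 18). λ = (18 - 51)/(51 - 11) ≡ 28/40 mod 61. 40⁻¹ ≡ 29 (mod 61) since 40·29 = 1160 ≡ 1, so λ ≡ 19.
  x = λ² - 11 - 51 = 361 - 62 ≡ 55; y = λ·(11 - 55) - 51 ≡ 28. → (55, 28)
5P: (55, 28) + (51, 18). λ = (18 - 28)/(51 - 55) ≡ 51/57 mod 61. 57⁻¹ ≡ 15 (mod 61), so λ ≡ 33.
  x = λ² - 55 - 51 = 1089 - 106 ≡ 7; y = λ·(55 - 7) - 28 ≡ 31. → (7, 31)
6P: (7, 31) + (51, 18). λ = (18 - 31)/(51 - 7) ≡ 48/44 mod 61. 44⁻¹ ≡ 43 (mod 61) since 44·43 = 1892 ≡ 1, so λ ≡ 51.
  x = λ² - 7 - 51 = 2601 - 58 ≡ 42; y = λ·(7 - 42) - 31 ≡ 14. → (42, 14)
7P: (42, 14) + (51, 18). λ = (18 - 14)/(51 - 42) ≡ 4/9 mod 61. 9⁻¹ ≡ 34 (mod 61), so λ ≡ 14.
  x = λ² - 42 - 51 = 196 - 93 ≡ 42; y = λ·(42 - 42) - 14 ≡ 47. → (42, 47)
8P: (42, 47) + (51, 18). λ = (18 - 47)/(51 - 42) ≡ 32/9 mod 61. 9⁻¹ ≡ 34 (mod 61), so λ ≡ 51.
  x = λ² - 42 - 51 = 2601 - 93 ≡ 7; y = λ·(42 - 7) - 47 ≡ 30. → (7, 30)
9P: (7, 30) + (51, 18). λ = (18 - 30)/(51 - 7) ≡ 49/44 mod 61. 44⁻¹ ≡ 43 (mod 61), so λ ≡ 33.
  x = λ² - 7 - 51 = 1089 - 58 ≡ 55; y = λ·(7 - 55) - 30 ≡ 33. → (55, 33)
10P: (55, 33) + (51, 18). λ = (18 - 33)/(51 - 55) ≡ 46/57 mod 61. 57⁻¹ ≡ 15 (mod 61) since 57·15 = 855 ≡ 1, so λ ≡ 19.
  x = λ² - 55 - 51 = 361 - 106 ≡ 11; y = λ·(55 - 11) - 33 ≡ 10. → (11, 10)
11P: (11, 10) + (51, 18). λ = (18 - 10)/(51 - 11) ≡ 8/40 mod 61. 40⁻¹ ≡ 29 (mod 61), so λ ≡ 49.
  x = λ² - 11 - 51 = 2401 - 62 ≡ 21; y = λ·(11 - 21) - 10 ≡ 49. → (21, 49)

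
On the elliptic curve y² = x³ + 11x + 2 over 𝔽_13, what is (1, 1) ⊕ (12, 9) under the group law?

(3, 7)

(1, 1) + (12, 9). λ = (9 - 1)/(12 - 1) ≡ 8/11 mod 13. 11⁻¹ ≡ 6 (mod 13) since 11·6 = 66 ≡ 1, so λ ≡ 9.
  x = λ² - 1 - 12 = 81 - 13 ≡ 3; y = λ·(1 - 3) - 1 ≡ 7. → (3, 7)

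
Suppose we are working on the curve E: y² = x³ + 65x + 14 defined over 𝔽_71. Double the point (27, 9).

(27, 62)

tangent at (27, 9): λ = (3·27² + 65)/(2·9) ≡ 51/18. 18⁻¹ ≡ 4 (mod 71) since 18·4 = 72 ≡ 1, so λ ≡ 51·4 ≡ 62.
  x = λ² - 27 - 27 = 3844 - 54 ≡ 27; y = λ·(27 - 27) - 9 ≡ 62. → (27, 62)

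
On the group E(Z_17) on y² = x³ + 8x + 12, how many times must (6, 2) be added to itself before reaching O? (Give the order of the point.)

2P: tangent at (6, 2): λ = (3·6² + 8)/(2·2) ≡ 14/4. 4⁻¹ ≡ 13 (mod 17) since 4·13 = 52 ≡ 1, so λ ≡ 14·13 ≡ 12.
  x = λ² - 6 - 6 = 144 - 12 ≡ 13; y = λ·(6 - 13) - 2 ≡ 16. → (13, 16)
3P: (13, 16) + (6, 2). λ = (2 - 16)/(6 - 13) ≡ 3/10 mod 17. 10⁻¹ ≡ 12 (mod 17) since 10·12 = 120 ≡ 1, so λ ≡ 2.
  x = λ² - 13 - 6 = 4 - 19 ≡ 2; y = λ·(13 - 2) - 16 ≡ 6. → (2, 6)
4P: (2, 6) + (6, 2). λ = (2 - 6)/(6 - 2) ≡ 13/4 mod 17. 4⁻¹ ≡ 13 (mod 17) since 4·13 = 52 ≡ 1, so λ ≡ 16.
  x = λ² - 2 - 6 = 256 - 8 ≡ 10; y = λ·(2 - 10) - 6 ≡ 2. → (10, 2)
5P: (10, 2) + (6, 2). λ = (2 - 2)/(6 - 10) ≡ 0/13 mod 17. 13⁻¹ ≡ 4 (mod 17) since 13·4 = 52 ≡ 1, so λ ≡ 0.
  x = λ² - 10 - 6 = 0 - 16 ≡ 1; y = λ·(10 - 1) - 2 ≡ 15. → (1, 15)
6P: (1, 15) + (6, 2). λ = (2 - 15)/(6 - 1) ≡ 4/5 mod 17. 5⁻¹ ≡ 7 (mod 17), so λ ≡ 11.
  x = λ² - 1 - 6 = 121 - 7 ≡ 12; y = λ·(1 - 12) - 15 ≡ 0. → (12, 0)
7P: (12, 0) + (6, 2). λ = (2 - 0)/(6 - 12) ≡ 2/11 mod 17. 11⁻¹ ≡ 14 (mod 17), so λ ≡ 11.
  x = λ² - 12 - 6 = 121 - 18 ≡ 1; y = λ·(12 - 1) - 0 ≡ 2. → (1, 2)
8P: (1, 2) + (6, 2). λ = (2 - 2)/(6 - 1) ≡ 0/5 mod 17. 5⁻¹ ≡ 7 (mod 17), so λ ≡ 0.
  x = λ² - 1 - 6 = 0 - 7 ≡ 10; y = λ·(1 - 10) - 2 ≡ 15. → (10, 15)
9P: (10, 15) + (6, 2). λ = (2 - 15)/(6 - 10) ≡ 4/13 mod 17. 13⁻¹ ≡ 4 (mod 17), so λ ≡ 16.
  x = λ² - 10 - 6 = 256 - 16 ≡ 2; y = λ·(10 - 2) - 15 ≡ 11. → (2, 11)
10P: (2, 11) + (6, 2). λ = (2 - 11)/(6 - 2) ≡ 8/4 mod 17. 4⁻¹ ≡ 13 (mod 17), so λ ≡ 2.
  x = λ² - 2 - 6 = 4 - 8 ≡ 13; y = λ·(2 - 13) - 11 ≡ 1. → (13, 1)
11P: (13, 1) + (6, 2). λ = (2 - 1)/(6 - 13) ≡ 1/10 mod 17. 10⁻¹ ≡ 12 (mod 17), so λ ≡ 12.
  x = λ² - 13 - 6 = 144 - 19 ≡ 6; y = λ·(13 - 6) - 1 ≡ 15. → (6, 15)
12P: (6, 15) + (6, 2): same x and y₁ ≡ -y₂, so the sum is O.
12P = O, so the order is 12.

12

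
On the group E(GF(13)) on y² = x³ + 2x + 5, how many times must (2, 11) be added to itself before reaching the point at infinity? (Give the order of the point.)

2P: tangent at (2, 11): λ = (3·2² + 2)/(2·11) ≡ 1/9. 9⁻¹ ≡ 3 (mod 13), so λ ≡ 1·3 ≡ 3.
  x = λ² - 2 - 2 = 9 - 4 ≡ 5; y = λ·(2 - 5) - 11 ≡ 6. → (5, 6)
3P: (5, 6) + (2, 11). λ = (11 - 6)/(2 - 5) ≡ 5/10 mod 13. 10⁻¹ ≡ 4 (mod 13), so λ ≡ 7.
  x = λ² - 5 - 2 = 49 - 7 ≡ 3; y = λ·(5 - 3) - 6 ≡ 8. → (3, 8)
4P: (3, 8) + (2, 11). λ = (11 - 8)/(2 - 3) ≡ 3/12 mod 13. 12⁻¹ ≡ 12 (mod 13), so λ ≡ 10.
  x = λ² - 3 - 2 = 100 - 5 ≡ 4; y = λ·(3 - 4) - 8 ≡ 8. → (4, 8)
5P: (4, 8) + (2, 11). λ = (11 - 8)/(2 - 4) ≡ 3/11 mod 13. 11⁻¹ ≡ 6 (mod 13), so λ ≡ 5.
  x = λ² - 4 - 2 = 25 - 6 ≡ 6; y = λ·(4 - 6) - 8 ≡ 8. → (6, 8)
6P: (6, 8) + (2, 11). λ = (11 - 8)/(2 - 6) ≡ 3/9 mod 13. 9⁻¹ ≡ 3 (mod 13) since 9·3 = 27 ≡ 1, so λ ≡ 9.
  x = λ² - 6 - 2 = 81 - 8 ≡ 8; y = λ·(6 - 8) - 8 ≡ 0. → (8, 0)
7P: (8, 0) + (2, 11). λ = (11 - 0)/(2 - 8) ≡ 11/7 mod 13. 7⁻¹ ≡ 2 (mod 13), so λ ≡ 9.
  x = λ² - 8 - 2 = 81 - 10 ≡ 6; y = λ·(8 - 6) - 0 ≡ 5. → (6, 5)
8P: (6, 5) + (2, 11). λ = (11 - 5)/(2 - 6) ≡ 6/9 mod 13. 9⁻¹ ≡ 3 (mod 13) since 9·3 = 27 ≡ 1, so λ ≡ 5.
  x = λ² - 6 - 2 = 25 - 8 ≡ 4; y = λ·(6 - 4) - 5 ≡ 5. → (4, 5)
9P: (4, 5) + (2, 11). λ = (11 - 5)/(2 - 4) ≡ 6/11 mod 13. 11⁻¹ ≡ 6 (mod 13), so λ ≡ 10.
  x = λ² - 4 - 2 = 100 - 6 ≡ 3; y = λ·(4 - 3) - 5 ≡ 5. → (3, 5)
10P: (3, 5) + (2, 11). λ = (11 - 5)/(2 - 3) ≡ 6/12 mod 13. 12⁻¹ ≡ 12 (mod 13) since 12·12 = 144 ≡ 1, so λ ≡ 7.
  x = λ² - 3 - 2 = 49 - 5 ≡ 5; y = λ·(3 - 5) - 5 ≡ 7. → (5, 7)
11P: (5, 7) + (2, 11). λ = (11 - 7)/(2 - 5) ≡ 4/10 mod 13. 10⁻¹ ≡ 4 (mod 13), so λ ≡ 3.
  x = λ² - 5 - 2 = 9 - 7 ≡ 2; y = λ·(5 - 2) - 7 ≡ 2. → (2, 2)
12P: (2, 2) + (2, 11): same x and y₁ ≡ -y₂, so the sum is the point at infinity.
12P = the point at infinity, so the order is 12.

12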